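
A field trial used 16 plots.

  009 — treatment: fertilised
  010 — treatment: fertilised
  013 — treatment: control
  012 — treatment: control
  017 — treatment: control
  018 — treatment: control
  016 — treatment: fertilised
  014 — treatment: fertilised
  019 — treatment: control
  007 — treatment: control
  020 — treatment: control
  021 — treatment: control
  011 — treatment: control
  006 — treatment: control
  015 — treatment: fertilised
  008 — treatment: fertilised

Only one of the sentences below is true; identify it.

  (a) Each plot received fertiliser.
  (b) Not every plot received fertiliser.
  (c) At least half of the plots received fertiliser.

(b)

|A| = 16, |A ∩ B| = 6, |A ∖ B| = 10.
(a) requires A ⊆ B, i.e. every element of A is in B (|A ∖ B| = 0): false.
(b) requires A ⊄ B (|A ∖ B| ≥ 1): true.
(c) requires |A ∩ B| ≥ |A ∖ B|: false.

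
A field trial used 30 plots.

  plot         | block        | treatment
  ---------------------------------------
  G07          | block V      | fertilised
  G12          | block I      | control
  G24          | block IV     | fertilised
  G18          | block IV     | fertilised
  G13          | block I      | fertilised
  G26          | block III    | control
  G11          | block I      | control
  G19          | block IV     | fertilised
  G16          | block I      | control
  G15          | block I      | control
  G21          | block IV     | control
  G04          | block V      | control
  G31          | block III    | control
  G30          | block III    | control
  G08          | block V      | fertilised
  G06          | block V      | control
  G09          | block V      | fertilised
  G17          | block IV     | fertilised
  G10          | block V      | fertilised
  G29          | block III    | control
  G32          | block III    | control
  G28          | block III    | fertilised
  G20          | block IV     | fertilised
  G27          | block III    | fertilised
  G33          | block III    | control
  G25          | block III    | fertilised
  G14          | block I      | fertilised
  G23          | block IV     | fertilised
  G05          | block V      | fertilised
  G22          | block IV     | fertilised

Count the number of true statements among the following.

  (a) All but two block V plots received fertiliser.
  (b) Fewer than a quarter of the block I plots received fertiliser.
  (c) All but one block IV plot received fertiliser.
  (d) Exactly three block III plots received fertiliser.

(a) block V: |A| = 7, |A ∩ B| = 5; needs |A ∖ B| = 2 — true.
(b) block I: |A| = 6, |A ∩ B| = 2; needs |A ∩ B| / |A| < 1/4 — false.
(c) block IV: |A| = 8, |A ∩ B| = 7; needs |A ∖ B| = 1 — true.
(d) block III: |A| = 9, |A ∩ B| = 3; needs |A ∩ B| = 3 — true.

3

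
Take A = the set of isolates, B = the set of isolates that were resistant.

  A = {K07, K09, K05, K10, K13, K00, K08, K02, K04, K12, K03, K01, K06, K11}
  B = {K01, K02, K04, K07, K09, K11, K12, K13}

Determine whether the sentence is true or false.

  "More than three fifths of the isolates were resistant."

False

The determiner here denotes the relation: |A ∩ B| / |A| > 3/5.
A (the restrictor) = {K07, K09, K05, K10, K13, K00, K08, K02, K04, K12, K03, K01, K06, K11}, |A| = 14.
A ∩ B = {K07, K09, K13, K02, K04, K12, K01, K11}, so |A ∩ B| = 8.
A ∖ B = {K05, K10, K00, K08, K03, K06}, so |A ∖ B| = 6.
|A ∩ B|/|A| = 8/14, so the statement is false.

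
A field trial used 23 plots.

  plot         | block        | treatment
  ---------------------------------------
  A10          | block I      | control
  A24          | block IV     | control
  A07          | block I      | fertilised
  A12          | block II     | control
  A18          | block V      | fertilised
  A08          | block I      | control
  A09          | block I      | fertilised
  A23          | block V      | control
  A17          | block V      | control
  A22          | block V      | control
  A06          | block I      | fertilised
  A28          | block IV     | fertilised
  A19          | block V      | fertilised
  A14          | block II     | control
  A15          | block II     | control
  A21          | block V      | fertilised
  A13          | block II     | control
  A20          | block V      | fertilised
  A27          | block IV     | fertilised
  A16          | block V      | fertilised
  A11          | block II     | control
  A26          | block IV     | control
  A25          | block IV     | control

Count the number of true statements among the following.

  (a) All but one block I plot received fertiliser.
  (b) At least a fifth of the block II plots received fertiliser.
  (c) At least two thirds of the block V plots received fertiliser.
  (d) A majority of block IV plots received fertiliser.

0

(a) block I: |A| = 5, |A ∩ B| = 3; needs |A ∖ B| = 1 — false.
(b) block II: |A| = 5, |A ∩ B| = 0; needs |A ∩ B| / |A| ≥ 1/5 — false.
(c) block V: |A| = 8, |A ∩ B| = 5; needs |A ∩ B| / |A| ≥ 2/3 — false.
(d) block IV: |A| = 5, |A ∩ B| = 2; needs |A ∩ B| > |A ∖ B| — false.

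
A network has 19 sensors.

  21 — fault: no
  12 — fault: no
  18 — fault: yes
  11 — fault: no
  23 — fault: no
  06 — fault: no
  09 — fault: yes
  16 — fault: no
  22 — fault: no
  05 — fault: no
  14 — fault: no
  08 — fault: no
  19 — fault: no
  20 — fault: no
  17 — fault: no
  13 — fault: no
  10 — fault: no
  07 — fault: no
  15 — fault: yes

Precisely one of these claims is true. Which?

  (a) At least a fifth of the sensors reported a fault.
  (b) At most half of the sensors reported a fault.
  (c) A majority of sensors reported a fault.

(b)

|A| = 19, |A ∩ B| = 3, |A ∖ B| = 16.
(a) requires |A ∩ B| / |A| ≥ 1/5: false.
(b) requires |A ∩ B| ≤ |A ∖ B|: true.
(c) requires |A ∩ B| > |A ∖ B|: false.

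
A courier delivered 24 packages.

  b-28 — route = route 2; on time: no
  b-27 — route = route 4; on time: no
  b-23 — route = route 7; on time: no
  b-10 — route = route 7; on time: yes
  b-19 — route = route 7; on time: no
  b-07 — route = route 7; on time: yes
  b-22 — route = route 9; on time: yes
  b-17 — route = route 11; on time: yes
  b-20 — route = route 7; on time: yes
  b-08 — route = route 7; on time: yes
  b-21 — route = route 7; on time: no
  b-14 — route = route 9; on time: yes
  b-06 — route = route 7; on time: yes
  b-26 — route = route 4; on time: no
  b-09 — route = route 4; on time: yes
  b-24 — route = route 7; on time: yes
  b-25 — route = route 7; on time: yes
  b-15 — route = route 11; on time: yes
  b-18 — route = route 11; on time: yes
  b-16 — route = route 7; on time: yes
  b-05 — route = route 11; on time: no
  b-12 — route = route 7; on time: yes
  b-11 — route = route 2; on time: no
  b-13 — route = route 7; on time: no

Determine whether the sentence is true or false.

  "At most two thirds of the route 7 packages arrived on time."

'At most two thirds of the route 7 packages arrived on time' holds iff |A ∩ B| / |A| ≤ 2/3.
A (the restrictor) = {b-23, b-10, b-19, b-07, b-20, b-08, b-21, b-06, b-24, b-25, b-16, b-12, b-13}, |A| = 13.
A ∩ B = {b-10, b-07, b-20, b-08, b-06, b-24, b-25, b-16, b-12}, so |A ∩ B| = 9.
A ∖ B = {b-23, b-19, b-21, b-13}, so |A ∖ B| = 4.
|A ∩ B|/|A| = 9/13, so the statement is false.

False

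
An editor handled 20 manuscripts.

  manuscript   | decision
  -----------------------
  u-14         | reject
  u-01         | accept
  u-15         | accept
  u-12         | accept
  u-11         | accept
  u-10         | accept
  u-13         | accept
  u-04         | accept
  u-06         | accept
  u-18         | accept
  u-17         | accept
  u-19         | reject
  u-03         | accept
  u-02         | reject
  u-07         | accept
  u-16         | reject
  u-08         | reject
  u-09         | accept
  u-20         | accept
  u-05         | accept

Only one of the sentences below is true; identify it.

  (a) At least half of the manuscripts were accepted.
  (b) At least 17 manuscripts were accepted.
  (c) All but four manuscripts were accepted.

(a)

|A| = 20, |A ∩ B| = 15, |A ∖ B| = 5.
(a) requires |A ∩ B| ≥ |A ∖ B|: true.
(b) requires |A ∩ B| ≥ 17: false.
(c) requires |A ∖ B| = 4: false.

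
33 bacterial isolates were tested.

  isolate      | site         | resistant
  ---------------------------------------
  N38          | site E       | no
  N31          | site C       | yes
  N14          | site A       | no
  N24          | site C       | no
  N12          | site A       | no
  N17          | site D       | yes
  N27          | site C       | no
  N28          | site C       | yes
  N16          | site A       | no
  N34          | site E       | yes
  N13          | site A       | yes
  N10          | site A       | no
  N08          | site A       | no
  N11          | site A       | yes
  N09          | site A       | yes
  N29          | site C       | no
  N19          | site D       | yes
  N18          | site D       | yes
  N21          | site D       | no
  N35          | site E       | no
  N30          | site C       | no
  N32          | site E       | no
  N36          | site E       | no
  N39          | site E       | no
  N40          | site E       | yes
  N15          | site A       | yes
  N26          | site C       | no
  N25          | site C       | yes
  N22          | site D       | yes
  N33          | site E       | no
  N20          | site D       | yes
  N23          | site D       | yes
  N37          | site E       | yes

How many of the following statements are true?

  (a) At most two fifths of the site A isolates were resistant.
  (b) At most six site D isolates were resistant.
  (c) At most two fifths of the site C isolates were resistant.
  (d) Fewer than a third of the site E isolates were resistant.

2

(a) site A: |A| = 9, |A ∩ B| = 4; needs |A ∩ B| / |A| ≤ 2/5 — false.
(b) site D: |A| = 7, |A ∩ B| = 6; needs |A ∩ B| ≤ 6 — true.
(c) site C: |A| = 8, |A ∩ B| = 3; needs |A ∩ B| / |A| ≤ 2/5 — true.
(d) site E: |A| = 9, |A ∩ B| = 3; needs |A ∩ B| / |A| < 1/3 — false.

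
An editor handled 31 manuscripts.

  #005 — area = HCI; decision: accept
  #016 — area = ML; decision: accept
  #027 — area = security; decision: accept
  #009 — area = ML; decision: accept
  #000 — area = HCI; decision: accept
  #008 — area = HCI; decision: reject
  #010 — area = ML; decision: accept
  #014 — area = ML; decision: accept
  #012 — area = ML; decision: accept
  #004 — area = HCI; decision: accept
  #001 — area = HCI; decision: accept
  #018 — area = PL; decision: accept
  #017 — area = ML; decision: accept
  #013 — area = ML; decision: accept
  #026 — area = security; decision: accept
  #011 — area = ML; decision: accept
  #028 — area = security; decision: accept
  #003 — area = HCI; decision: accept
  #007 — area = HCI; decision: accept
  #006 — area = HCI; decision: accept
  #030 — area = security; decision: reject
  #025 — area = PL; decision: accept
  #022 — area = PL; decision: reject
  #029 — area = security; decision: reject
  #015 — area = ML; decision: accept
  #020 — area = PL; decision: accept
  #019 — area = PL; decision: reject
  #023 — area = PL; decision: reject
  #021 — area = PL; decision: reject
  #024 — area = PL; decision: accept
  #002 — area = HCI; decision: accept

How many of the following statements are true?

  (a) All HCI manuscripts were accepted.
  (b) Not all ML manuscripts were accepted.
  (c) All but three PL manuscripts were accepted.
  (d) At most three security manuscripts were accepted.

(a) HCI: |A| = 9, |A ∩ B| = 8; needs A ⊆ B, i.e. every element of A is in B (|A ∖ B| = 0) — false.
(b) ML: |A| = 9, |A ∩ B| = 9; needs A ⊄ B (|A ∖ B| ≥ 1) — false.
(c) PL: |A| = 8, |A ∩ B| = 4; needs |A ∖ B| = 3 — false.
(d) security: |A| = 5, |A ∩ B| = 3; needs |A ∩ B| ≤ 3 — true.

1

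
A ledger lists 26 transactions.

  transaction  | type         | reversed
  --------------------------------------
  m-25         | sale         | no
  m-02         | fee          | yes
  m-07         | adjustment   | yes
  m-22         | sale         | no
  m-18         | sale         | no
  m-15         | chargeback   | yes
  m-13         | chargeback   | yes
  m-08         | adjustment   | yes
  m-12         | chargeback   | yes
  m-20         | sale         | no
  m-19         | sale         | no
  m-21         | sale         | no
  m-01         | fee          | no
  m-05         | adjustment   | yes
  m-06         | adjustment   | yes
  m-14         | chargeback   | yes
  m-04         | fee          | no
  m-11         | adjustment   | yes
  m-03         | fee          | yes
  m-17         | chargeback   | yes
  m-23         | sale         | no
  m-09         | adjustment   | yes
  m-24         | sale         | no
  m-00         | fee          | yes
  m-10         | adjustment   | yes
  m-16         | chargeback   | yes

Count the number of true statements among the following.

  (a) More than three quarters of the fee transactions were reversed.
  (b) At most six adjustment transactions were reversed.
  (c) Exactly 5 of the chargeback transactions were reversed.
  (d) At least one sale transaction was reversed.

(a) fee: |A| = 5, |A ∩ B| = 3; needs |A ∩ B| / |A| > 3/4 — false.
(b) adjustment: |A| = 7, |A ∩ B| = 7; needs |A ∩ B| ≤ 6 — false.
(c) chargeback: |A| = 6, |A ∩ B| = 6; needs |A ∩ B| = 5 — false.
(d) sale: |A| = 8, |A ∩ B| = 0; needs A ∩ B ≠ ∅ (|A ∩ B| ≥ 1) — false.

0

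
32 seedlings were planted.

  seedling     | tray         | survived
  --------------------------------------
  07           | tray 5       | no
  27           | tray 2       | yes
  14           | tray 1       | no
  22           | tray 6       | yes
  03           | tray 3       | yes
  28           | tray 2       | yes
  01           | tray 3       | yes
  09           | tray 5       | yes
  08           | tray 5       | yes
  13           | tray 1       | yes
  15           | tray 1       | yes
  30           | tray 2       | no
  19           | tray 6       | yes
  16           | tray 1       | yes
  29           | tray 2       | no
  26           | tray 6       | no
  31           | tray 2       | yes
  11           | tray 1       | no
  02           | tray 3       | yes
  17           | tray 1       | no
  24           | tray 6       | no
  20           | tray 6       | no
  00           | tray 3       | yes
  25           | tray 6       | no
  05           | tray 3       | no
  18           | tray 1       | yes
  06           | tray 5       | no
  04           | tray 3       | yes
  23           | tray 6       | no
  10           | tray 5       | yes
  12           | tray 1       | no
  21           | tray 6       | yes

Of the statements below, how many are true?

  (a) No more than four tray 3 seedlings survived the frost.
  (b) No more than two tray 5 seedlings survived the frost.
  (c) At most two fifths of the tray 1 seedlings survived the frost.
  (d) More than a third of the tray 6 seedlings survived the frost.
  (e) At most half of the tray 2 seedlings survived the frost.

1

(a) tray 3: |A| = 6, |A ∩ B| = 5; needs |A ∩ B| ≤ 4 — false.
(b) tray 5: |A| = 5, |A ∩ B| = 3; needs |A ∩ B| ≤ 2 — false.
(c) tray 1: |A| = 8, |A ∩ B| = 4; needs |A ∩ B| / |A| ≤ 2/5 — false.
(d) tray 6: |A| = 8, |A ∩ B| = 3; needs |A ∩ B| / |A| > 1/3 — true.
(e) tray 2: |A| = 5, |A ∩ B| = 3; needs |A ∩ B| ≤ |A ∖ B| — false.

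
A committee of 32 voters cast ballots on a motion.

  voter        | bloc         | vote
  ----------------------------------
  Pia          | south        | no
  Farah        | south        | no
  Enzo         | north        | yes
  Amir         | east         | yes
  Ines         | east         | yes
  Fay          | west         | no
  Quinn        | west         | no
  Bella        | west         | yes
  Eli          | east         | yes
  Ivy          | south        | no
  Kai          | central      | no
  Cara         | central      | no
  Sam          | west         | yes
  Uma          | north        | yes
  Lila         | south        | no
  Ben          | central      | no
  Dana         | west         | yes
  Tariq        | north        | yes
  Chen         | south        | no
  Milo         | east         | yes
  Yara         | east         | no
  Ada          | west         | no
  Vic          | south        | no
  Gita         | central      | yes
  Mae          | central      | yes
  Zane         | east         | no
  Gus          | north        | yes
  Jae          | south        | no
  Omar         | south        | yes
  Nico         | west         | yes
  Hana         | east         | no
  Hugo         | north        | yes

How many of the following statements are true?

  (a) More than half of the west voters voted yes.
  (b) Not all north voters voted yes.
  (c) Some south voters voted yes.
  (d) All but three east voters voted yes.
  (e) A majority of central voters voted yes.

(a) west: |A| = 7, |A ∩ B| = 4; needs |A ∩ B| > |A ∖ B| — true.
(b) north: |A| = 5, |A ∩ B| = 5; needs A ⊄ B (|A ∖ B| ≥ 1) — false.
(c) south: |A| = 8, |A ∩ B| = 1; needs A ∩ B ≠ ∅ (|A ∩ B| ≥ 1) — true.
(d) east: |A| = 7, |A ∩ B| = 4; needs |A ∖ B| = 3 — true.
(e) central: |A| = 5, |A ∩ B| = 2; needs |A ∩ B| > |A ∖ B| — false.

3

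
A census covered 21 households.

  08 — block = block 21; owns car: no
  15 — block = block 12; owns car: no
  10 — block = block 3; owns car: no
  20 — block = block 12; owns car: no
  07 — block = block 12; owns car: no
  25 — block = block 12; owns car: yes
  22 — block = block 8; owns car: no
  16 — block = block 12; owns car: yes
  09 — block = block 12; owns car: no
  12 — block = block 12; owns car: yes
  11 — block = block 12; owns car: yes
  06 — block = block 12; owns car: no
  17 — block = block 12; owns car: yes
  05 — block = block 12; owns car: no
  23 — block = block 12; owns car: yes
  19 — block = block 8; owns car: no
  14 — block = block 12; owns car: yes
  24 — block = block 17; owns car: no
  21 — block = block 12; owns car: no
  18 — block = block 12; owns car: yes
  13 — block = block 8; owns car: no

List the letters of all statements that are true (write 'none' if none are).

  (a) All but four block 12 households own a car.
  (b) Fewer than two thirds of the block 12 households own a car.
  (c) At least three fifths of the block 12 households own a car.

(b)

|A| = 15, |A ∩ B| = 8, |A ∖ B| = 7.
(a) |A ∖ B| = 4: fails.
(b) |A ∩ B| / |A| < 2/3: holds.
(c) |A ∩ B| / |A| ≥ 3/5: fails.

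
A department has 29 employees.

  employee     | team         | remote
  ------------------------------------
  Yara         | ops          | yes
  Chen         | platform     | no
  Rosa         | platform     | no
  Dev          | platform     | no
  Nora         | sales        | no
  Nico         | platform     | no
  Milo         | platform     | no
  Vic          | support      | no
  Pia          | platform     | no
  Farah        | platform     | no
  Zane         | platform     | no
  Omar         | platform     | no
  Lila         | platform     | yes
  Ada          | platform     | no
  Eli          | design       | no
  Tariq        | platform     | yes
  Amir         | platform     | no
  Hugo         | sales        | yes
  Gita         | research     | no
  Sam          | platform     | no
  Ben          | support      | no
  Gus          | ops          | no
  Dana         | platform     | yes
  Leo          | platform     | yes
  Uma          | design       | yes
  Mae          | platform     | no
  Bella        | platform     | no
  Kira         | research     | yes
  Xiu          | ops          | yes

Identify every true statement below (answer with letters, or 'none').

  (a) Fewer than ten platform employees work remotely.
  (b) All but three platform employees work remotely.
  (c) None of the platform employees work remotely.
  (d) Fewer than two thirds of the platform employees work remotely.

|A| = 18, |A ∩ B| = 4, |A ∖ B| = 14.
(a) |A ∩ B| < 10: holds.
(b) |A ∖ B| = 3: fails.
(c) A ∩ B = ∅ (|A ∩ B| = 0): fails.
(d) |A ∩ B| / |A| < 2/3: holds.

(a), (d)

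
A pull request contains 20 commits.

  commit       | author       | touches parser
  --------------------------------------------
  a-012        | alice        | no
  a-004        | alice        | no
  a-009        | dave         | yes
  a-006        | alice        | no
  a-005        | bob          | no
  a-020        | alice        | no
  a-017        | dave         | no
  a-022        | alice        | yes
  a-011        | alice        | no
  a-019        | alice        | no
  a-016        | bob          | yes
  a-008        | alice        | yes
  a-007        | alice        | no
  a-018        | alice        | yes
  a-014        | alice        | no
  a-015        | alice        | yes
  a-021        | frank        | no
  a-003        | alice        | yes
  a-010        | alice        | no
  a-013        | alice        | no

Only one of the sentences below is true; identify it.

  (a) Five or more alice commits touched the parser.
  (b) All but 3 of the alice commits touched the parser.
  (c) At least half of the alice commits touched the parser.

|A| = 15, |A ∩ B| = 5, |A ∖ B| = 10.
(a) requires |A ∩ B| ≥ 5: true.
(b) requires |A ∖ B| = 3: false.
(c) requires |A ∩ B| ≥ |A ∖ B|: false.

(a)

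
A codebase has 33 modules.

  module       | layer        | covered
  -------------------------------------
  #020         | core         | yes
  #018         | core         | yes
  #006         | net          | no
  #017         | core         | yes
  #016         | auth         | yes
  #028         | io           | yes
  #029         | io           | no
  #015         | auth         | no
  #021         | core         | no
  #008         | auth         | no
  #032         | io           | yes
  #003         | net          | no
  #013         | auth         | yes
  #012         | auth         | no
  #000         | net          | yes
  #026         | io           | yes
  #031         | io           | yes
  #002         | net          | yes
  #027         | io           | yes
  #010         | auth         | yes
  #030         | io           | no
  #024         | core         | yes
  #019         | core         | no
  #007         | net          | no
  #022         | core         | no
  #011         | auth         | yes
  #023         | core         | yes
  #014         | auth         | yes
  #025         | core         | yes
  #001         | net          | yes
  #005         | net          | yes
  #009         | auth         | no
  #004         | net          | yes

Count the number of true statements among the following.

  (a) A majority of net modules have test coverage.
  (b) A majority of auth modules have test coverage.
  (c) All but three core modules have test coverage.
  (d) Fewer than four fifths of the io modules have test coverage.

4

(a) net: |A| = 8, |A ∩ B| = 5; needs |A ∩ B| > |A ∖ B| — true.
(b) auth: |A| = 9, |A ∩ B| = 5; needs |A ∩ B| > |A ∖ B| — true.
(c) core: |A| = 9, |A ∩ B| = 6; needs |A ∖ B| = 3 — true.
(d) io: |A| = 7, |A ∩ B| = 5; needs |A ∩ B| / |A| < 4/5 — true.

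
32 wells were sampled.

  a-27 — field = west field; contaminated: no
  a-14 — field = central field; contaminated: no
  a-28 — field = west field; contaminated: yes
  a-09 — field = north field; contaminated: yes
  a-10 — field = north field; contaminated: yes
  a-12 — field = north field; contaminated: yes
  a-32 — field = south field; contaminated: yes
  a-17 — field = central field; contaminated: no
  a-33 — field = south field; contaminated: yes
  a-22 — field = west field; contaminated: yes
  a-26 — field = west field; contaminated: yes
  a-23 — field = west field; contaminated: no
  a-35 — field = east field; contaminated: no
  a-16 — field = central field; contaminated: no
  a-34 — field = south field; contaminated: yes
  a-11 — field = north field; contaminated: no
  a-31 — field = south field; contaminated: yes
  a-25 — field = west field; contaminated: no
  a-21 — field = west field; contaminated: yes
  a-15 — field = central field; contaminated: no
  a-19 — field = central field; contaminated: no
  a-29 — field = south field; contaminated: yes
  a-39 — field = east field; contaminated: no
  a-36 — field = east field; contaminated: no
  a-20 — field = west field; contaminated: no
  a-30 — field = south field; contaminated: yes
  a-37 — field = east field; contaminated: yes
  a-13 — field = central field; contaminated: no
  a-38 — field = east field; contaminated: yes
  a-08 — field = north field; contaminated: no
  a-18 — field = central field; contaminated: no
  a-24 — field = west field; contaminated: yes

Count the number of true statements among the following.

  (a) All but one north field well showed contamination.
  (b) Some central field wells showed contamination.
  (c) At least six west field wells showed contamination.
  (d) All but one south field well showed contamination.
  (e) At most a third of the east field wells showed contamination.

0

(a) north field: |A| = 5, |A ∩ B| = 3; needs |A ∖ B| = 1 — false.
(b) central field: |A| = 7, |A ∩ B| = 0; needs A ∩ B ≠ ∅ (|A ∩ B| ≥ 1) — false.
(c) west field: |A| = 9, |A ∩ B| = 5; needs |A ∩ B| ≥ 6 — false.
(d) south field: |A| = 6, |A ∩ B| = 6; needs |A ∖ B| = 1 — false.
(e) east field: |A| = 5, |A ∩ B| = 2; needs |A ∩ B| / |A| ≤ 1/3 — false.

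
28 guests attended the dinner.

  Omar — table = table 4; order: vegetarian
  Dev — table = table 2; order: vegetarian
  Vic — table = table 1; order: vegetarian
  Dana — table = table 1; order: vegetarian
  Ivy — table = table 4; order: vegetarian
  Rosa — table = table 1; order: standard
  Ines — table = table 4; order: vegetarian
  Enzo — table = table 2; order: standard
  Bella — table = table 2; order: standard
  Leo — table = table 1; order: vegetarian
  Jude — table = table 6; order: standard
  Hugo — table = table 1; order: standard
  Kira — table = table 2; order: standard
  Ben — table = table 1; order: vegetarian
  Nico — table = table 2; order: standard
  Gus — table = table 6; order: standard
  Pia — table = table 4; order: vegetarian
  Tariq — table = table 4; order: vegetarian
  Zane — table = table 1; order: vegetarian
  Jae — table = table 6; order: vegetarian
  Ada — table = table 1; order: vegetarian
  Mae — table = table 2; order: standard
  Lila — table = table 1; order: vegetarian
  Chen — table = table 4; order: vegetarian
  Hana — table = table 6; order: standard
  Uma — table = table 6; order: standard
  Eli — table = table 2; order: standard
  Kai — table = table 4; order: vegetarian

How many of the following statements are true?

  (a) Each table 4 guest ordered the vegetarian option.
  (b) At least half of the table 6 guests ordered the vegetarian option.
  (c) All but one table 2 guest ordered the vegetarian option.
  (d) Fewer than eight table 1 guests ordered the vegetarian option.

2

(a) table 4: |A| = 7, |A ∩ B| = 7; needs A ⊆ B, i.e. every element of A is in B (|A ∖ B| = 0) — true.
(b) table 6: |A| = 5, |A ∩ B| = 1; needs |A ∩ B| ≥ |A ∖ B| — false.
(c) table 2: |A| = 7, |A ∩ B| = 1; needs |A ∖ B| = 1 — false.
(d) table 1: |A| = 9, |A ∩ B| = 7; needs |A ∩ B| < 8 — true.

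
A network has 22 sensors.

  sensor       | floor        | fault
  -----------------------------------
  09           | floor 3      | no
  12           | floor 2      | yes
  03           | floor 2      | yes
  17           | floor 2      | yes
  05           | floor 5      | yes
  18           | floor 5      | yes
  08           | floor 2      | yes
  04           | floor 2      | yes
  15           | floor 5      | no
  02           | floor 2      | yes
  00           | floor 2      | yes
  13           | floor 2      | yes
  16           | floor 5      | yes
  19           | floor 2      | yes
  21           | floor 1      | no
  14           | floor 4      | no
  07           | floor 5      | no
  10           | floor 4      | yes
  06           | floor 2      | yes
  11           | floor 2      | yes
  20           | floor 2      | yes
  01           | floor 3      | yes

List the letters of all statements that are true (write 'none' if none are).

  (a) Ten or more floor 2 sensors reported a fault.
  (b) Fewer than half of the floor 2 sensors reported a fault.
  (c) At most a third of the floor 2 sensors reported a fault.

|A| = 12, |A ∩ B| = 12, |A ∖ B| = 0.
(a) |A ∩ B| ≥ 10: holds.
(b) |A ∩ B| < |A ∖ B|: fails.
(c) |A ∩ B| / |A| ≤ 1/3: fails.

(a)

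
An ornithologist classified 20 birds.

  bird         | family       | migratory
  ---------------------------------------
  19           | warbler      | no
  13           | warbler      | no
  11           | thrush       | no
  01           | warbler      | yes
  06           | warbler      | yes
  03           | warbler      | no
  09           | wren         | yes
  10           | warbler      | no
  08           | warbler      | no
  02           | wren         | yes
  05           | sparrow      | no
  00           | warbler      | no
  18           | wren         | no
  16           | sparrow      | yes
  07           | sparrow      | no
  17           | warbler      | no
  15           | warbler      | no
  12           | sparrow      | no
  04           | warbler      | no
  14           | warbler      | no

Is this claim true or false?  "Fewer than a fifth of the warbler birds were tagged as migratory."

'Fewer than a fifth of the warbler birds were tagged as migratory' holds iff |A ∩ B| / |A| < 1/5.
A (the restrictor) = {19, 13, 01, 06, 03, 10, 08, 00, 17, 15, 04, 14}, |A| = 12.
A ∩ B = {01, 06}, so |A ∩ B| = 2.
A ∖ B = {19, 13, 03, 10, 08, 00, 17, 15, 04, 14}, so |A ∖ B| = 10.
|A ∩ B|/|A| = 2/12, so the statement is true.

True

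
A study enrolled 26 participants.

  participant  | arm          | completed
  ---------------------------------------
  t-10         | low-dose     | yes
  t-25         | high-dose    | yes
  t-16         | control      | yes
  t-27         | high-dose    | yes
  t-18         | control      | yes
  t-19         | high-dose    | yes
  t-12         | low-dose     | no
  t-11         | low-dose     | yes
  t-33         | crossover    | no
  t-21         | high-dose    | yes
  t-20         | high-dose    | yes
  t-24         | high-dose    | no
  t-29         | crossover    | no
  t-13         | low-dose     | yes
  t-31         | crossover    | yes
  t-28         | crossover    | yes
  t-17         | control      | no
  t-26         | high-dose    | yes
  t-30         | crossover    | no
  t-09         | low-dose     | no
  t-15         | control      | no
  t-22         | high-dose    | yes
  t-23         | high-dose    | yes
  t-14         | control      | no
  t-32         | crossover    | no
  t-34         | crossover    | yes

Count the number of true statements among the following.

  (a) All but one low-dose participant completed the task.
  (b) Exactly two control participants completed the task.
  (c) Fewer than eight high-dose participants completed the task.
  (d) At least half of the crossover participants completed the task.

1

(a) low-dose: |A| = 5, |A ∩ B| = 3; needs |A ∖ B| = 1 — false.
(b) control: |A| = 5, |A ∩ B| = 2; needs |A ∩ B| = 2 — true.
(c) high-dose: |A| = 9, |A ∩ B| = 8; needs |A ∩ B| < 8 — false.
(d) crossover: |A| = 7, |A ∩ B| = 3; needs |A ∩ B| ≥ |A ∖ B| — false.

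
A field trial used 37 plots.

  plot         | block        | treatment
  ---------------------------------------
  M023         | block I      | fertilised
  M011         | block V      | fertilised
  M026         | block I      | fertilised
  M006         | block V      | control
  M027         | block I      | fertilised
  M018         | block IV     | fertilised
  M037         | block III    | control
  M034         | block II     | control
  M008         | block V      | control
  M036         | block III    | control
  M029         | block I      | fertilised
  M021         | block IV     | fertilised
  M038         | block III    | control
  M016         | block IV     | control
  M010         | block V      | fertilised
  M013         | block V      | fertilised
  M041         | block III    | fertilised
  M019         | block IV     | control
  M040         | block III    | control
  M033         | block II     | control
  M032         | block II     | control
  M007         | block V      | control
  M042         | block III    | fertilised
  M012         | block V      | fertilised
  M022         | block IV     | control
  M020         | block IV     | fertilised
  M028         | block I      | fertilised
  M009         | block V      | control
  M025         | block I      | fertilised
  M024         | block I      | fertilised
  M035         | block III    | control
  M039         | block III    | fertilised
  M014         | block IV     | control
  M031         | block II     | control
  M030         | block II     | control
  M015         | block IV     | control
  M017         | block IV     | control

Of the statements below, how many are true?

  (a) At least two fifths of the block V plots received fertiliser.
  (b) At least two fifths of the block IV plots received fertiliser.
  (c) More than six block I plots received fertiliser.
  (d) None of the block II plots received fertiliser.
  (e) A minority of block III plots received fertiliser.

(a) block V: |A| = 8, |A ∩ B| = 4; needs |A ∩ B| / |A| ≥ 2/5 — true.
(b) block IV: |A| = 9, |A ∩ B| = 3; needs |A ∩ B| / |A| ≥ 2/5 — false.
(c) block I: |A| = 7, |A ∩ B| = 7; needs |A ∩ B| > 6 — true.
(d) block II: |A| = 5, |A ∩ B| = 0; needs A ∩ B = ∅ (|A ∩ B| = 0) — true.
(e) block III: |A| = 8, |A ∩ B| = 3; needs |A ∩ B| < |A ∖ B| — true.

4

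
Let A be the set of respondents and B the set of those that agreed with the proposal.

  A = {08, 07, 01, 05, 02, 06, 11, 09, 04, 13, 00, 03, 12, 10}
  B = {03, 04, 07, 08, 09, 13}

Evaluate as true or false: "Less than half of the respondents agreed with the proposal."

The determiner here denotes the relation: |A ∩ B| < |A ∖ B|.
A (the restrictor) = {08, 07, 01, 05, 02, 06, 11, 09, 04, 13, 00, 03, 12, 10}, |A| = 14.
A ∩ B = {08, 07, 09, 04, 13, 03}, so |A ∩ B| = 6.
A ∖ B = {01, 05, 02, 06, 11, 00, 12, 10}, so |A ∖ B| = 8.
6 < 8, so the statement is true.

True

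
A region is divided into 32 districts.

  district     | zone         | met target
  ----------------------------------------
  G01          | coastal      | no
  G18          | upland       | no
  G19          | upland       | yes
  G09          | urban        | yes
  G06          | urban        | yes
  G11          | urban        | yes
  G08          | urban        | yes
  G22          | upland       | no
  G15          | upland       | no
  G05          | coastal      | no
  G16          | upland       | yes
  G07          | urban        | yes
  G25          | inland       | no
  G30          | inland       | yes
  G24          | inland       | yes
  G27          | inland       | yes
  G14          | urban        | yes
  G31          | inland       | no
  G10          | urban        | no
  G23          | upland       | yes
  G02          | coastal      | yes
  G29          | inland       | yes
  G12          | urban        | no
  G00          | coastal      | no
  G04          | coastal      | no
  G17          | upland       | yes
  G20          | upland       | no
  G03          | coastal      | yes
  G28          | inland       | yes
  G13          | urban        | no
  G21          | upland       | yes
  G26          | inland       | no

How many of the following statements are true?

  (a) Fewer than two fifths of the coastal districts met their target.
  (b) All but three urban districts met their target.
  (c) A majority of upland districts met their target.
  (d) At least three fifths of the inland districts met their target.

(a) coastal: |A| = 6, |A ∩ B| = 2; needs |A ∩ B| / |A| < 2/5 — true.
(b) urban: |A| = 9, |A ∩ B| = 6; needs |A ∖ B| = 3 — true.
(c) upland: |A| = 9, |A ∩ B| = 5; needs |A ∩ B| > |A ∖ B| — true.
(d) inland: |A| = 8, |A ∩ B| = 5; needs |A ∩ B| / |A| ≥ 3/5 — true.

4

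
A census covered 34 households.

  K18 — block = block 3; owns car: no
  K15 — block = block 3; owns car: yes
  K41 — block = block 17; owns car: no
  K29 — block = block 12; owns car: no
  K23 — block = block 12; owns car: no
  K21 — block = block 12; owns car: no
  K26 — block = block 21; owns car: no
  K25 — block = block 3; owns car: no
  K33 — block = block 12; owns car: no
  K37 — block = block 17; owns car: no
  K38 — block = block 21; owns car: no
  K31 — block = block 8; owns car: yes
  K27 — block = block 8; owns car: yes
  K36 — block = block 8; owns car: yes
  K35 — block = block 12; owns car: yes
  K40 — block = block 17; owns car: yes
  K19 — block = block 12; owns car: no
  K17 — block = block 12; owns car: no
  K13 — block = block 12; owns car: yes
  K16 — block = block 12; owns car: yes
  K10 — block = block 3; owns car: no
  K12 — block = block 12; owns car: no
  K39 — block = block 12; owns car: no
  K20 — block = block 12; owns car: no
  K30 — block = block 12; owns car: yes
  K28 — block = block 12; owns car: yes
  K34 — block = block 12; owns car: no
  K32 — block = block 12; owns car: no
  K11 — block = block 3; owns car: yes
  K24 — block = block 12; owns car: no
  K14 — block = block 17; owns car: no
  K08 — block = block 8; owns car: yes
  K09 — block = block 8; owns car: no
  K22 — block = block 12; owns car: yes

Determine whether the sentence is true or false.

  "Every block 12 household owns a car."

False

The determiner here denotes the relation: A ⊆ B, i.e. every element of A is in B (|A ∖ B| = 0).
|A| = 18, |A ∩ B| = 6, |A ∖ B| = 12.
So the statement is false.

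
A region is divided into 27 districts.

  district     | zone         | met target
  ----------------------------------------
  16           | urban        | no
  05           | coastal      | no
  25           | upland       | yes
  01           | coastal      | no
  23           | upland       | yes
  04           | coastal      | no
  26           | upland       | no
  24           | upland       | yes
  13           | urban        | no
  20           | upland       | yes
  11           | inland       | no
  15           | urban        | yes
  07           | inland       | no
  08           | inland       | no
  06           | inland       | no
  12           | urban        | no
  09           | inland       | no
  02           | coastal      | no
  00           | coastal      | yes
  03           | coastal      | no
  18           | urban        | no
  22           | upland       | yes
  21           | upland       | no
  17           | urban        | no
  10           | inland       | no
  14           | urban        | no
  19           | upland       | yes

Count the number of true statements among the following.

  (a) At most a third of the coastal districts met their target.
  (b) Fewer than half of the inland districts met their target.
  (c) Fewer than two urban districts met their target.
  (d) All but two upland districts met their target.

4

(a) coastal: |A| = 6, |A ∩ B| = 1; needs |A ∩ B| / |A| ≤ 1/3 — true.
(b) inland: |A| = 6, |A ∩ B| = 0; needs |A ∩ B| < |A ∖ B| — true.
(c) urban: |A| = 7, |A ∩ B| = 1; needs |A ∩ B| < 2 — true.
(d) upland: |A| = 8, |A ∩ B| = 6; needs |A ∖ B| = 2 — true.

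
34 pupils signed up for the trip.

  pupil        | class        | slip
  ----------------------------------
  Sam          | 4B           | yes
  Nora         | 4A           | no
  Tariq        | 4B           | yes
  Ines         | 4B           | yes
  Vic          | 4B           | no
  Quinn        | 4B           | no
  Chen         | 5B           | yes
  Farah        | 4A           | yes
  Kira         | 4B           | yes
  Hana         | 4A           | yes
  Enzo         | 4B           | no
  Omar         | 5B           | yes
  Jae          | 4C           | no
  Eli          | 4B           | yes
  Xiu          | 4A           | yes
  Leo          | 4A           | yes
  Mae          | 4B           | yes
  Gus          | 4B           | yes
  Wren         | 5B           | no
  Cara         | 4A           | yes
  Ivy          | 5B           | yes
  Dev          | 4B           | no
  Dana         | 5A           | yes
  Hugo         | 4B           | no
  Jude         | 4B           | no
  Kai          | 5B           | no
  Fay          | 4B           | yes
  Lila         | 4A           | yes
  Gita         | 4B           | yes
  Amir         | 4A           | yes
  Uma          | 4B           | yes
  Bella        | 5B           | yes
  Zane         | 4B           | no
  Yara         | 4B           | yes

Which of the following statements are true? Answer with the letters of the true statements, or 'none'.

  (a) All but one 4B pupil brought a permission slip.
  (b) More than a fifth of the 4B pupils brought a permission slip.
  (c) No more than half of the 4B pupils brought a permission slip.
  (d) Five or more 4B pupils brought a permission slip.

(b), (d)

|A| = 18, |A ∩ B| = 11, |A ∖ B| = 7.
(a) |A ∖ B| = 1: fails.
(b) |A ∩ B| / |A| > 1/5: holds.
(c) |A ∩ B| ≤ |A ∖ B|: fails.
(d) |A ∩ B| ≥ 5: holds.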